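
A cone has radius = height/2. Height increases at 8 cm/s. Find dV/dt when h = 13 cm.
338π cm³/s

V = (1/3)π(h/2)²h = πh³/12
dV/dt = πh²/4 · 8
At h = 13: dV/dt = 338π cm³/s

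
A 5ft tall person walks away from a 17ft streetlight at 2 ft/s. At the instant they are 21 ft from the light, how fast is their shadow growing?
5/6 ft/s

By similar triangles: 17/(x+s) = 5/s
Solving: s = 5x/12
ds/dt = 5/12 · dx/dt = 5/12 · 2 = 5/6 ft/s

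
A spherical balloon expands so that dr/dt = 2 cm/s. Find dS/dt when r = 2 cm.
32π cm²/s

S = 4πr²
dS/dt = dS/dr · dr/dt = 8πr · 2
At r = 2: dS/dt = 32π cm²/s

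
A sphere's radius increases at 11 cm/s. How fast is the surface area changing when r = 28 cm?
2464π cm²/s

S = 4πr²
dS/dt = dS/dr · dr/dt = 8πr · 11
At r = 28: dS/dt = 2464π cm²/s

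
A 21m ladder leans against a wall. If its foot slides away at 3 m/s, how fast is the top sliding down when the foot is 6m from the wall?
2√5/5 ≈ 0.8944 m/s

x² + y² = 21²
2x·dx/dt + 2y·dy/dt = 0
dy/dt = -x/y · dx/dt = -6/(9√5) · 3 = -2√5/5 m/s
The top is descending at 2√5/5 ≈ 0.8944 m/s.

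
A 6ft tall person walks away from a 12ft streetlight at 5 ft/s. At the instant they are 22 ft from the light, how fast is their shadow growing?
5 ft/s

By similar triangles: 12/(x+s) = 6/s
Solving: s = 6x/6
ds/dt = 6/6 · dx/dt = 1 · 5 = 5 ft/s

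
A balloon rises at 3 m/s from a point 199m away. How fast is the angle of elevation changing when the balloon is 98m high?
0.012133 rad/s

tan(θ) = y/199
sec²(θ) · dθ/dt = (1/199) · dy/dt
dθ/dt = cos²(θ)/199 · 3 = 199/(199² + 98²) · 3
dθ/dt = 0.012133 rad/s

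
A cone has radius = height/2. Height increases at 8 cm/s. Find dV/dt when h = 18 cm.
648π cm³/s

V = (1/3)π(h/2)²h = πh³/12
dV/dt = πh²/4 · 8
At h = 18: dV/dt = 648π cm³/s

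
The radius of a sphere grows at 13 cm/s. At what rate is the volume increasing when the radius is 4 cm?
832π cm³/s

V = (4/3)πr³
dV/dt = dV/dr · dr/dt = 4πr² · 13
At r = 4: dV/dt = 832π cm³/s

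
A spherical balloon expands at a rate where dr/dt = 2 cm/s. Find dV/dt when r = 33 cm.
8712π cm³/s

V = (4/3)πr³
dV/dt = dV/dr · dr/dt = 4πr² · 2
At r = 33: dV/dt = 8712π cm³/s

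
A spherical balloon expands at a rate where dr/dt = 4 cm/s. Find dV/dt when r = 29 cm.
13456π cm³/s

V = (4/3)πr³
dV/dt = dV/dr · dr/dt = 4πr² · 4
At r = 29: dV/dt = 13456π cm³/s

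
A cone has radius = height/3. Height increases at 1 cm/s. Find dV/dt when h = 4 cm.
16π/9 cm³/s

V = (1/3)π(h/3)²h = πh³/27
dV/dt = πh²/9 · 1
At h = 4: dV/dt = 16π/9 cm³/s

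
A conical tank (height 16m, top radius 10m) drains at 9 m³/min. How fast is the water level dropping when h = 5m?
576/(625π) ≈ 0.2934 m/min

r/h = 10/16, so r = (5/8)h
V = (1/3)πr²h = (1/3)π((5/8)h)²h = (25/192)πh³
dV/dh = (25/64)πh²
dh/dt = (dV/dt)/(dV/dh) = -9/((25/64)π·5²) = -576/(625π) m/min
The level is dropping at 576/(625π) ≈ 0.2934 m/min.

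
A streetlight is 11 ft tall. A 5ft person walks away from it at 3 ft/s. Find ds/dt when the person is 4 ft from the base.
5/2 ft/s

By similar triangles: 11/(x+s) = 5/s
Solving: s = 5x/6
ds/dt = 5/6 · dx/dt = 5/6 · 3 = 5/2 ft/s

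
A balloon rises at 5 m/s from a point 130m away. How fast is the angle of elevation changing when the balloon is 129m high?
0.019379 rad/s

tan(θ) = y/130
sec²(θ) · dθ/dt = (1/130) · dy/dt
dθ/dt = cos²(θ)/130 · 5 = 130/(130² + 129²) · 5
dθ/dt = 0.019379 rad/s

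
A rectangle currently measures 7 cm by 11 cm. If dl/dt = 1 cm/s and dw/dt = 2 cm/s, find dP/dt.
6 cm/s

P = 2(l + w)
dP/dt = 2(dl/dt + dw/dt) = 2(1 + 2) = 6 cm/s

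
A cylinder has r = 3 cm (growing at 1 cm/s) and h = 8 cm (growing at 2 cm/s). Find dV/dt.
66π cm³/s

V = πr²h
dV/dt = 2πrh·dr/dt + πr²·dh/dt
= 2π(3)(8)(1) + π(3)²(2)
= 66π cm³/s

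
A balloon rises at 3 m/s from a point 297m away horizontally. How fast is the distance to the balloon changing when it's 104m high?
312√3961/19805 ≈ 0.9915 m/s

z² = 297² + y²
z = √(297² + 104²) = 5√3961
dz/dt = y/z · dy/dt = 104/(5√3961) · 3 = 312√3961/19805 ≈ 0.9915 m/s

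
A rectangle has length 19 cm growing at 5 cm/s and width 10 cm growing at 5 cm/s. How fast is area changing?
145 cm²/s

A = lw
dA/dt = w·dl/dt + l·dw/dt = 10·5 + 19·5 = 145 cm²/s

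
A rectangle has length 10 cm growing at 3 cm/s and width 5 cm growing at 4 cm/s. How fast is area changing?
55 cm²/s

A = lw
dA/dt = w·dl/dt + l·dw/dt = 5·3 + 10·4 = 55 cm²/s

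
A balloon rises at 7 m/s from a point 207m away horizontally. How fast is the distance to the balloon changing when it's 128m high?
896√59233/59233 ≈ 3.682 m/s

z² = 207² + y²
z = √(207² + 128²) = √59233
dz/dt = y/z · dy/dt = 128/√59233 · 7 = 896√59233/59233 ≈ 3.682 m/s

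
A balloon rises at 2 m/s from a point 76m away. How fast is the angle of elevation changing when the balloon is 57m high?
0.016842 rad/s

tan(θ) = y/76
sec²(θ) · dθ/dt = (1/76) · dy/dt
dθ/dt = cos²(θ)/76 · 2 = 76/(76² + 57²) · 2
dθ/dt = 0.016842 rad/s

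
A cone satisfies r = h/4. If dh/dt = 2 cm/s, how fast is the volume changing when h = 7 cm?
49π/8 cm³/s

V = (1/3)π(h/4)²h = πh³/48
dV/dt = πh²/16 · 2
At h = 7: dV/dt = 49π/8 cm³/s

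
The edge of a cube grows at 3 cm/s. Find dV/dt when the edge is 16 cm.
2304 cm³/s

V = s³
dV/dt = 3s² · ds/dt = 3·16²·3 = 2304 cm³/s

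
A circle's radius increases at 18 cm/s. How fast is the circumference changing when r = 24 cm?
36π cm/s

C = 2πr
dC/dt = 2π · dr/dt = 2π · 18 = 36π cm/s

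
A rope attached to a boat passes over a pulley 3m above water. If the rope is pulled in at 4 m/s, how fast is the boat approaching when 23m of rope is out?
23√130/65 ≈ 4.034 m/s

rope² = x² + 3²
x = √(23² - 3²) = 2√130
dx/dt = (rope/x) · d(rope)/dt = (23/(2√130)) · (-4) = -23√130/65 m/s
The boat approaches at 23√130/65 ≈ 4.034 m/s.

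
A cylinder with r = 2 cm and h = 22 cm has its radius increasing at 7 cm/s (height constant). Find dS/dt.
364π cm²/s

S = 2πrh + 2πr² (lateral + bases)
dS/dt = (2πh + 4πr)·dr/dt = (2π·22 + 4π·2)·7
= 364π cm²/s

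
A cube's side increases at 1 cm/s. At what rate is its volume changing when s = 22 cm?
1452 cm³/s

V = s³
dV/dt = 3s² · ds/dt = 3·22²·1 = 1452 cm³/s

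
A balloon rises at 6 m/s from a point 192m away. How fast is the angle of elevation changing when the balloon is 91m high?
0.025518 rad/s

tan(θ) = y/192
sec²(θ) · dθ/dt = (1/192) · dy/dt
dθ/dt = cos²(θ)/192 · 6 = 192/(192² + 91²) · 6
dθ/dt = 0.025518 rad/s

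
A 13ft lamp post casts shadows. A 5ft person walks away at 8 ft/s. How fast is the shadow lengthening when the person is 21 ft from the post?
5 ft/s

By similar triangles: 13/(x+s) = 5/s
Solving: s = 5x/8
ds/dt = 5/8 · dx/dt = 5/8 · 8 = 5 ft/s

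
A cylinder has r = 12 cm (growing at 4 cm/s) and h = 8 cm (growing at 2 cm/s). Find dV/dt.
1056π cm³/s

V = πr²h
dV/dt = 2πrh·dr/dt + πr²·dh/dt
= 2π(12)(8)(4) + π(12)²(2)
= 1056π cm³/s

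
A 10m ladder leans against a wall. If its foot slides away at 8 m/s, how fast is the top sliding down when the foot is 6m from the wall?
6 m/s

x² + y² = 10²
2x·dx/dt + 2y·dy/dt = 0
dy/dt = -x/y · dx/dt = -6/8 · 8 = -6 m/s
The top is descending at 6 m/s.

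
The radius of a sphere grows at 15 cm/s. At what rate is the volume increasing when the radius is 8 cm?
3840π cm³/s

V = (4/3)πr³
dV/dt = dV/dr · dr/dt = 4πr² · 15
At r = 8: dV/dt = 3840π cm³/s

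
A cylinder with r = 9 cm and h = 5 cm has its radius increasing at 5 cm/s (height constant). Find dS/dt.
230π cm²/s

S = 2πrh + 2πr² (lateral + bases)
dS/dt = (2πh + 4πr)·dr/dt = (2π·5 + 4π·9)·5
= 230π cm²/s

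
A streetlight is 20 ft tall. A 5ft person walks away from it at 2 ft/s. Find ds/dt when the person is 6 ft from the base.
2/3 ft/s

By similar triangles: 20/(x+s) = 5/s
Solving: s = 5x/15
ds/dt = 5/15 · dx/dt = 1/3 · 2 = 2/3 ft/s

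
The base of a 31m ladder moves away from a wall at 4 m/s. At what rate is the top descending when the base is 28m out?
112√177/177 ≈ 8.418 m/s

x² + y² = 31²
2x·dx/dt + 2y·dy/dt = 0
dy/dt = -x/y · dx/dt = -28/√177 · 4 = -112√177/177 m/s
The top is descending at 112√177/177 ≈ 8.418 m/s.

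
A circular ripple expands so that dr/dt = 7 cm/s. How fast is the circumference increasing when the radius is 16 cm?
14π cm/s

C = 2πr
dC/dt = 2π · dr/dt = 2π · 7 = 14π cm/s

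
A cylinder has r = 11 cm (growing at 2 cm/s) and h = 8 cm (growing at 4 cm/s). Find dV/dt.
836π cm³/s

V = πr²h
dV/dt = 2πrh·dr/dt + πr²·dh/dt
= 2π(11)(8)(2) + π(11)²(4)
= 836π cm³/s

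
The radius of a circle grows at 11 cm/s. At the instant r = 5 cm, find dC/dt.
22π cm/s

C = 2πr
dC/dt = 2π · dr/dt = 2π · 11 = 22π cm/s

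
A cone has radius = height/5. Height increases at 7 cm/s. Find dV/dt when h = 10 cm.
28π cm³/s

V = (1/3)π(h/5)²h = πh³/75
dV/dt = πh²/25 · 7
At h = 10: dV/dt = 28π cm³/s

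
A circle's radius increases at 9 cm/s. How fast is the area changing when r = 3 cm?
54π cm²/s

A = πr²
dA/dt = 2πr · dr/dt = 2π(3)(9) = 54π cm²/s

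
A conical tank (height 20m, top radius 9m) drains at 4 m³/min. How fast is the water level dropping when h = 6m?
400/(729π) ≈ 0.1747 m/min

r/h = 9/20, so r = (9/20)h
V = (1/3)πr²h = (1/3)π((9/20)h)²h = (27/400)πh³
dV/dh = (81/400)πh²
dh/dt = (dV/dt)/(dV/dh) = -4/((81/400)π·6²) = -400/(729π) m/min
The level is dropping at 400/(729π) ≈ 0.1747 m/min.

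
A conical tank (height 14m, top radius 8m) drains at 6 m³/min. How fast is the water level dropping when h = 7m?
3/(8π) ≈ 0.1194 m/min

r/h = 8/14, so r = (4/7)h
V = (1/3)πr²h = (1/3)π((4/7)h)²h = (16/147)πh³
dV/dh = (16/49)πh²
dh/dt = (dV/dt)/(dV/dh) = -6/((16/49)π·7²) = -3/(8π) m/min
The level is dropping at 3/(8π) ≈ 0.1194 m/min.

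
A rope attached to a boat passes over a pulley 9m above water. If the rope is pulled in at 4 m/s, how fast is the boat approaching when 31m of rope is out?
31√55/55 ≈ 4.18 m/s

rope² = x² + 9²
x = √(31² - 9²) = 4√55
dx/dt = (rope/x) · d(rope)/dt = (31/(4√55)) · (-4) = -31√55/55 m/s
The boat approaches at 31√55/55 ≈ 4.18 m/s.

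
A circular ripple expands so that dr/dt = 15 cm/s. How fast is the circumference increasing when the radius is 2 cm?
30π cm/s

C = 2πr
dC/dt = 2π · dr/dt = 2π · 15 = 30π cm/s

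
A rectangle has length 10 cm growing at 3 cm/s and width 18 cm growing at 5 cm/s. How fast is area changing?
104 cm²/s

A = lw
dA/dt = w·dl/dt + l·dw/dt = 18·3 + 10·5 = 104 cm²/s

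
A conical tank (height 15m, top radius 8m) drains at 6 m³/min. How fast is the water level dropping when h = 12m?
75/(512π) ≈ 0.04663 m/min

r/h = 8/15, so r = (8/15)h
V = (1/3)πr²h = (1/3)π((8/15)h)²h = (64/675)πh³
dV/dh = (64/225)πh²
dh/dt = (dV/dt)/(dV/dh) = -6/((64/225)π·12²) = -75/(512π) m/min
The level is dropping at 75/(512π) ≈ 0.04663 m/min.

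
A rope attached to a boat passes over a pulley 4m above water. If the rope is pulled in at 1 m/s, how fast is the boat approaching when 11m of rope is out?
11√105/105 ≈ 1.073 m/s

rope² = x² + 4²
x = √(11² - 4²) = √105
dx/dt = (rope/x) · d(rope)/dt = (11/√105) · (-1) = -11√105/105 m/s
The boat approaches at 11√105/105 ≈ 1.073 m/s.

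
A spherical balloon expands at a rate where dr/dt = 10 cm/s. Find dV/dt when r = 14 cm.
7840π cm³/s

V = (4/3)πr³
dV/dt = dV/dr · dr/dt = 4πr² · 10
At r = 14: dV/dt = 7840π cm³/s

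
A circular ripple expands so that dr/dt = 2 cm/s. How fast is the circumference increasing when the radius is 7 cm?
4π cm/s

C = 2πr
dC/dt = 2π · dr/dt = 2π · 2 = 4π cm/s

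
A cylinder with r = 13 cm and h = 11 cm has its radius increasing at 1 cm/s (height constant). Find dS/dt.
74π cm²/s

S = 2πrh + 2πr² (lateral + bases)
dS/dt = (2πh + 4πr)·dr/dt = (2π·11 + 4π·13)·1
= 74π cm²/s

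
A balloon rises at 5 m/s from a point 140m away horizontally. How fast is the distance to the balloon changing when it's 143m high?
715√40049/40049 ≈ 3.573 m/s

z² = 140² + y²
z = √(140² + 143²) = √40049
dz/dt = y/z · dy/dt = 143/√40049 · 5 = 715√40049/40049 ≈ 3.573 m/s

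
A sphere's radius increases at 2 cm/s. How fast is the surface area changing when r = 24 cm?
384π cm²/s

S = 4πr²
dS/dt = dS/dr · dr/dt = 8πr · 2
At r = 24: dS/dt = 384π cm²/s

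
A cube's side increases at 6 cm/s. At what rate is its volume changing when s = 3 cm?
162 cm³/s

V = s³
dV/dt = 3s² · ds/dt = 3·3²·6 = 162 cm³/s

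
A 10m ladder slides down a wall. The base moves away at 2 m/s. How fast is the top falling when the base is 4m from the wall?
4√21/21 ≈ 0.8729 m/s

x² + y² = 10²
2x·dx/dt + 2y·dy/dt = 0
dy/dt = -x/y · dx/dt = -4/(2√21) · 2 = -4√21/21 m/s
The top is descending at 4√21/21 ≈ 0.8729 m/s.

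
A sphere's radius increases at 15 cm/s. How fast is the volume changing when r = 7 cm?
2940π cm³/s

V = (4/3)πr³
dV/dt = dV/dr · dr/dt = 4πr² · 15
At r = 7: dV/dt = 2940π cm³/s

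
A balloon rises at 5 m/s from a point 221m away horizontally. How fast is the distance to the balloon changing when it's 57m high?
57√52090/10418 ≈ 1.249 m/s

z² = 221² + y²
z = √(221² + 57²) = √52090
dz/dt = y/z · dy/dt = 57/√52090 · 5 = 57√52090/10418 ≈ 1.249 m/s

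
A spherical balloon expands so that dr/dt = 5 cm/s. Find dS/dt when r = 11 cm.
440π cm²/s

S = 4πr²
dS/dt = dS/dr · dr/dt = 8πr · 5
At r = 11: dS/dt = 440π cm²/s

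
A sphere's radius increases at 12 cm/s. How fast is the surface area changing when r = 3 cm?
288π cm²/s

S = 4πr²
dS/dt = dS/dr · dr/dt = 8πr · 12
At r = 3: dS/dt = 288π cm²/s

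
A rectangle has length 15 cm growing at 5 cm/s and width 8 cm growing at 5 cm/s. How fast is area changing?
115 cm²/s

A = lw
dA/dt = w·dl/dt + l·dw/dt = 8·5 + 15·5 = 115 cm²/s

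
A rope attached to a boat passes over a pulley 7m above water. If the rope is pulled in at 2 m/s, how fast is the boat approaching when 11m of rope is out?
11√2/6 ≈ 2.593 m/s

rope² = x² + 7²
x = √(11² - 7²) = 6√2
dx/dt = (rope/x) · d(rope)/dt = (11/(6√2)) · (-2) = -11√2/6 m/s
The boat approaches at 11√2/6 ≈ 2.593 m/s.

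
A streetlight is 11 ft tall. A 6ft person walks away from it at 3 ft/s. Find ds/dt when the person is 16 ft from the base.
18/5 ft/s

By similar triangles: 11/(x+s) = 6/s
Solving: s = 6x/5
ds/dt = 6/5 · dx/dt = 6/5 · 3 = 18/5 ft/s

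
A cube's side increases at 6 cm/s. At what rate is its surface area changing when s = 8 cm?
576 cm²/s

A = 6s²
dA/dt = 12s · ds/dt = 12·8·6 = 576 cm²/s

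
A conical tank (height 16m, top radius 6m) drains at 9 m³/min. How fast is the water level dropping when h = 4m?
4/π ≈ 1.273 m/min

r/h = 6/16, so r = (3/8)h
V = (1/3)πr²h = (1/3)π((3/8)h)²h = (3/64)πh³
dV/dh = (9/64)πh²
dh/dt = (dV/dt)/(dV/dh) = -9/((9/64)π·4²) = -4/π m/min
The level is dropping at 4/π ≈ 1.273 m/min.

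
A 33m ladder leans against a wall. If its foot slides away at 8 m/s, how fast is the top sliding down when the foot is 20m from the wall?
160√689/689 ≈ 6.096 m/s

x² + y² = 33²
2x·dx/dt + 2y·dy/dt = 0
dy/dt = -x/y · dx/dt = -20/√689 · 8 = -160√689/689 m/s
The top is descending at 160√689/689 ≈ 6.096 m/s.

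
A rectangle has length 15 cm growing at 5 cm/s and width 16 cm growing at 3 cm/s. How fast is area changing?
125 cm²/s

A = lw
dA/dt = w·dl/dt + l·dw/dt = 16·5 + 15·3 = 125 cm²/s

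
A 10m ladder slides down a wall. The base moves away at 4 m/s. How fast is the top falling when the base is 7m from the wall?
28√51/51 ≈ 3.921 m/s

x² + y² = 10²
2x·dx/dt + 2y·dy/dt = 0
dy/dt = -x/y · dx/dt = -7/√51 · 4 = -28√51/51 m/s
The top is descending at 28√51/51 ≈ 3.921 m/s.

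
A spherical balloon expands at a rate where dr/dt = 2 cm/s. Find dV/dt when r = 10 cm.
800π cm³/s

V = (4/3)πr³
dV/dt = dV/dr · dr/dt = 4πr² · 2
At r = 10: dV/dt = 800π cm³/s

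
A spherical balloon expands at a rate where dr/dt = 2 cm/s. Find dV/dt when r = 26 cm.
5408π cm³/s

V = (4/3)πr³
dV/dt = dV/dr · dr/dt = 4πr² · 2
At r = 26: dV/dt = 5408π cm³/s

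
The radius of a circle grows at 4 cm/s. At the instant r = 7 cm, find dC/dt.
8π cm/s

C = 2πr
dC/dt = 2π · dr/dt = 2π · 4 = 8π cm/s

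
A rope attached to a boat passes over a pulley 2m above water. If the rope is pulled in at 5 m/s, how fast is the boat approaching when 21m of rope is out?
105√437/437 ≈ 5.023 m/s

rope² = x² + 2²
x = √(21² - 2²) = √437
dx/dt = (rope/x) · d(rope)/dt = (21/√437) · (-5) = -105√437/437 m/s
The boat approaches at 105√437/437 ≈ 5.023 m/s.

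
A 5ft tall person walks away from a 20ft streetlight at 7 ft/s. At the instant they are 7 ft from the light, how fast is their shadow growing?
7/3 ft/s

By similar triangles: 20/(x+s) = 5/s
Solving: s = 5x/15
ds/dt = 5/15 · dx/dt = 1/3 · 7 = 7/3 ft/s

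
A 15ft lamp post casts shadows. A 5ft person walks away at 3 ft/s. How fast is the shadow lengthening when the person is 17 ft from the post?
3/2 ft/s

By similar triangles: 15/(x+s) = 5/s
Solving: s = 5x/10
ds/dt = 5/10 · dx/dt = 1/2 · 3 = 3/2 ft/s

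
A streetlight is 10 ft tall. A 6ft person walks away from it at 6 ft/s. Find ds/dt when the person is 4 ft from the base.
9 ft/s

By similar triangles: 10/(x+s) = 6/s
Solving: s = 6x/4
ds/dt = 6/4 · dx/dt = 3/2 · 6 = 9 ft/s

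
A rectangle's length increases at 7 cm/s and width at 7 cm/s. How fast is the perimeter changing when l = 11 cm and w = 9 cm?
28 cm/s

P = 2(l + w)
dP/dt = 2(dl/dt + dw/dt) = 2(7 + 7) = 28 cm/s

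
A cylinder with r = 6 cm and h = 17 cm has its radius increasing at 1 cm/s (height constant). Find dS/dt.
58π cm²/s

S = 2πrh + 2πr² (lateral + bases)
dS/dt = (2πh + 4πr)·dr/dt = (2π·17 + 4π·6)·1
= 58π cm²/s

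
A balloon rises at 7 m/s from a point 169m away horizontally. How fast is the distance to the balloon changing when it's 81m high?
567√35122/35122 ≈ 3.025 m/s

z² = 169² + y²
z = √(169² + 81²) = √35122
dz/dt = y/z · dy/dt = 81/√35122 · 7 = 567√35122/35122 ≈ 3.025 m/s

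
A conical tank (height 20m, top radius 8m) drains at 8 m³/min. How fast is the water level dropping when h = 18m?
25/(162π) ≈ 0.04912 m/min

r/h = 8/20, so r = (2/5)h
V = (1/3)πr²h = (1/3)π((2/5)h)²h = (4/75)πh³
dV/dh = (4/25)πh²
dh/dt = (dV/dt)/(dV/dh) = -8/((4/25)π·18²) = -25/(162π) m/min
The level is dropping at 25/(162π) ≈ 0.04912 m/min.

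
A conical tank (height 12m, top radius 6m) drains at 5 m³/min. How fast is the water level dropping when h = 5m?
4/(5π) ≈ 0.2546 m/min

r/h = 6/12, so r = (1/2)h
V = (1/3)πr²h = (1/3)π((1/2)h)²h = (1/12)πh³
dV/dh = (1/4)πh²
dh/dt = (dV/dt)/(dV/dh) = -5/((1/4)π·5²) = -4/(5π) m/min
The level is dropping at 4/(5π) ≈ 0.2546 m/min.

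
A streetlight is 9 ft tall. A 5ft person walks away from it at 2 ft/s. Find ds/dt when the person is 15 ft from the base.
5/2 ft/s

By similar triangles: 9/(x+s) = 5/s
Solving: s = 5x/4
ds/dt = 5/4 · dx/dt = 5/4 · 2 = 5/2 ft/s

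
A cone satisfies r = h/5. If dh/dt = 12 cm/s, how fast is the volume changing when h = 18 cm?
3888π/25 cm³/s

V = (1/3)π(h/5)²h = πh³/75
dV/dt = πh²/25 · 12
At h = 18: dV/dt = 3888π/25 cm³/s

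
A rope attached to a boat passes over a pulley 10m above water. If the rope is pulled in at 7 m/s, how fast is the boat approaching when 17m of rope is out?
17√21/9 ≈ 8.656 m/s

rope² = x² + 10²
x = √(17² - 10²) = 3√21
dx/dt = (rope/x) · d(rope)/dt = (17/(3√21)) · (-7) = -17√21/9 m/s
The boat approaches at 17√21/9 ≈ 8.656 m/s.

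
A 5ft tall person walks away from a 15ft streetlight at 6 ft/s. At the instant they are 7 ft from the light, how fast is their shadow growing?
3 ft/s

By similar triangles: 15/(x+s) = 5/s
Solving: s = 5x/10
ds/dt = 5/10 · dx/dt = 1/2 · 6 = 3 ft/s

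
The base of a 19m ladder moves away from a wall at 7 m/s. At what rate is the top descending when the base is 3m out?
21√22/88 ≈ 1.119 m/s

x² + y² = 19²
2x·dx/dt + 2y·dy/dt = 0
dy/dt = -x/y · dx/dt = -3/(4√22) · 7 = -21√22/88 m/s
The top is descending at 21√22/88 ≈ 1.119 m/s.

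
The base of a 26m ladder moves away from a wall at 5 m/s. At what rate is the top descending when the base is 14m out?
7√30/12 ≈ 3.195 m/s

x² + y² = 26²
2x·dx/dt + 2y·dy/dt = 0
dy/dt = -x/y · dx/dt = -14/(4√30) · 5 = -7√30/12 m/s
The top is descending at 7√30/12 ≈ 3.195 m/s.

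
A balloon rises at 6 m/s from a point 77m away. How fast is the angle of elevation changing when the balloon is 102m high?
0.028286 rad/s

tan(θ) = y/77
sec²(θ) · dθ/dt = (1/77) · dy/dt
dθ/dt = cos²(θ)/77 · 6 = 77/(77² + 102²) · 6
dθ/dt = 0.028286 rad/s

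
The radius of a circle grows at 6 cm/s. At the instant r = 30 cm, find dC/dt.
12π cm/s

C = 2πr
dC/dt = 2π · dr/dt = 2π · 6 = 12π cm/s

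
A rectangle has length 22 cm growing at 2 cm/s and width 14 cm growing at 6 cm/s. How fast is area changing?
160 cm²/s

A = lw
dA/dt = w·dl/dt + l·dw/dt = 14·2 + 22·6 = 160 cm²/s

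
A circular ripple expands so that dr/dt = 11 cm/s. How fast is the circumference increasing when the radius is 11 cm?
22π cm/s

C = 2πr
dC/dt = 2π · dr/dt = 2π · 11 = 22π cm/s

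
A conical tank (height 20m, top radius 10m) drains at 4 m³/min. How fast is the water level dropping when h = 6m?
4/(9π) ≈ 0.1415 m/min

r/h = 10/20, so r = (1/2)h
V = (1/3)πr²h = (1/3)π((1/2)h)²h = (1/12)πh³
dV/dh = (1/4)πh²
dh/dt = (dV/dt)/(dV/dh) = -4/((1/4)π·6²) = -4/(9π) m/min
The level is dropping at 4/(9π) ≈ 0.1415 m/min.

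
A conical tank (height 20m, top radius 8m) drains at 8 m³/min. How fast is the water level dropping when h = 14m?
25/(98π) ≈ 0.0812 m/min

r/h = 8/20, so r = (2/5)h
V = (1/3)πr²h = (1/3)π((2/5)h)²h = (4/75)πh³
dV/dh = (4/25)πh²
dh/dt = (dV/dt)/(dV/dh) = -8/((4/25)π·14²) = -25/(98π) m/min
The level is dropping at 25/(98π) ≈ 0.0812 m/min.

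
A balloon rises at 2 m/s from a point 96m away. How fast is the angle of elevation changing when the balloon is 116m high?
0.008469 rad/s

tan(θ) = y/96
sec²(θ) · dθ/dt = (1/96) · dy/dt
dθ/dt = cos²(θ)/96 · 2 = 96/(96² + 116²) · 2
dθ/dt = 0.008469 rad/s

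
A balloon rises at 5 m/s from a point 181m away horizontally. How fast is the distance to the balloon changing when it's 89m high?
445√40682/40682 ≈ 2.206 m/s

z² = 181² + y²
z = √(181² + 89²) = √40682
dz/dt = y/z · dy/dt = 89/√40682 · 5 = 445√40682/40682 ≈ 2.206 m/s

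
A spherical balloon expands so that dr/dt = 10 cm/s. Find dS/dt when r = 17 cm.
1360π cm²/s

S = 4πr²
dS/dt = dS/dr · dr/dt = 8πr · 10
At r = 17: dS/dt = 1360π cm²/s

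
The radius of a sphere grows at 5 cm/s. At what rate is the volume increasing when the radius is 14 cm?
3920π cm³/s

V = (4/3)πr³
dV/dt = dV/dr · dr/dt = 4πr² · 5
At r = 14: dV/dt = 3920π cm³/s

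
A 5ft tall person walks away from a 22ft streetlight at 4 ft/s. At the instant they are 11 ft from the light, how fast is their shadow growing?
20/17 ft/s

By similar triangles: 22/(x+s) = 5/s
Solving: s = 5x/17
ds/dt = 5/17 · dx/dt = 5/17 · 4 = 20/17 ft/s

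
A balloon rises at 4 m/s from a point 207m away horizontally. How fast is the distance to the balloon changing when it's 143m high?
286√63298/31649 ≈ 2.274 m/s

z² = 207² + y²
z = √(207² + 143²) = √63298
dz/dt = y/z · dy/dt = 143/√63298 · 4 = 286√63298/31649 ≈ 2.274 m/s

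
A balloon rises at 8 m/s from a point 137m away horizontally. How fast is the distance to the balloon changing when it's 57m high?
228√22018/11009 ≈ 3.073 m/s

z² = 137² + y²
z = √(137² + 57²) = √22018
dz/dt = y/z · dy/dt = 57/√22018 · 8 = 228√22018/11009 ≈ 3.073 m/s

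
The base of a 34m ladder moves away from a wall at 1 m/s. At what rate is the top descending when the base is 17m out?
√3/3 ≈ 0.5774 m/s

x² + y² = 34²
2x·dx/dt + 2y·dy/dt = 0
dy/dt = -x/y · dx/dt = -17/(17√3) · 1 = -√3/3 m/s
The top is descending at √3/3 ≈ 0.5774 m/s.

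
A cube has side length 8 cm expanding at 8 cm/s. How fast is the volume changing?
1536 cm³/s

V = s³
dV/dt = 3s² · ds/dt = 3·8²·8 = 1536 cm³/s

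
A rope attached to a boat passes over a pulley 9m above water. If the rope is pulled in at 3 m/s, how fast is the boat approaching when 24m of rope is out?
24√55/55 ≈ 3.236 m/s

rope² = x² + 9²
x = √(24² - 9²) = 3√55
dx/dt = (rope/x) · d(rope)/dt = (24/(3√55)) · (-3) = -24√55/55 m/s
The boat approaches at 24√55/55 ≈ 3.236 m/s.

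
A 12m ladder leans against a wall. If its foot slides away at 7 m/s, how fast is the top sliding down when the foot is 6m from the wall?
7√3/3 ≈ 4.041 m/s

x² + y² = 12²
2x·dx/dt + 2y·dy/dt = 0
dy/dt = -x/y · dx/dt = -6/(6√3) · 7 = -7√3/3 m/s
The top is descending at 7√3/3 ≈ 4.041 m/s.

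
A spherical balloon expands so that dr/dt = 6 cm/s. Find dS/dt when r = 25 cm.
1200π cm²/s

S = 4πr²
dS/dt = dS/dr · dr/dt = 8πr · 6
At r = 25: dS/dt = 1200π cm²/s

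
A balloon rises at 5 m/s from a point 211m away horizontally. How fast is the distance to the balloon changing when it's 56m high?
280√47657/47657 ≈ 1.283 m/s

z² = 211² + y²
z = √(211² + 56²) = √47657
dz/dt = y/z · dy/dt = 56/√47657 · 5 = 280√47657/47657 ≈ 1.283 m/s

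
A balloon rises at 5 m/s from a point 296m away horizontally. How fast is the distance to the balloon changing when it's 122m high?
61√41/205 ≈ 1.905 m/s

z² = 296² + y²
z = √(296² + 122²) = 50√41
dz/dt = y/z · dy/dt = 122/(50√41) · 5 = 61√41/205 ≈ 1.905 m/s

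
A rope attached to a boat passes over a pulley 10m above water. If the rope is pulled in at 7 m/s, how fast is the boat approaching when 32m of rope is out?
16√231/33 ≈ 7.369 m/s

rope² = x² + 10²
x = √(32² - 10²) = 2√231
dx/dt = (rope/x) · d(rope)/dt = (32/(2√231)) · (-7) = -16√231/33 m/s
The boat approaches at 16√231/33 ≈ 7.369 m/s.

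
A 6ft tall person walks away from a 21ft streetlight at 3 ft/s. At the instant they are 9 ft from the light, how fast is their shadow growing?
6/5 ft/s

By similar triangles: 21/(x+s) = 6/s
Solving: s = 6x/15
ds/dt = 6/15 · dx/dt = 2/5 · 3 = 6/5 ft/s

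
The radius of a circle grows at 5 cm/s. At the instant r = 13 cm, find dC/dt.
10π cm/s

C = 2πr
dC/dt = 2π · dr/dt = 2π · 5 = 10π cm/s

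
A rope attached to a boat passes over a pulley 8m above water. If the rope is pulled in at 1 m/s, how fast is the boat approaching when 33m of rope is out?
33√41/205 ≈ 1.031 m/s

rope² = x² + 8²
x = √(33² - 8²) = 5√41
dx/dt = (rope/x) · d(rope)/dt = (33/(5√41)) · (-1) = -33√41/205 m/s
The boat approaches at 33√41/205 ≈ 1.031 m/s.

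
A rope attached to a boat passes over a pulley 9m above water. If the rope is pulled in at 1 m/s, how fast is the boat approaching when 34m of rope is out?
34√43/215 ≈ 1.037 m/s

rope² = x² + 9²
x = √(34² - 9²) = 5√43
dx/dt = (rope/x) · d(rope)/dt = (34/(5√43)) · (-1) = -34√43/215 m/s
The boat approaches at 34√43/215 ≈ 1.037 m/s.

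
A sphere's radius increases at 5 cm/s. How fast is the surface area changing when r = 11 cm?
440π cm²/s

S = 4πr²
dS/dt = dS/dr · dr/dt = 8πr · 5
At r = 11: dS/dt = 440π cm²/s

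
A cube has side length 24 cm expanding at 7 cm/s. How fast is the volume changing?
12096 cm³/s

V = s³
dV/dt = 3s² · ds/dt = 3·24²·7 = 12096 cm³/s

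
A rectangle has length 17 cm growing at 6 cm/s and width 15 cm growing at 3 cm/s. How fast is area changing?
141 cm²/s

A = lw
dA/dt = w·dl/dt + l·dw/dt = 15·6 + 17·3 = 141 cm²/s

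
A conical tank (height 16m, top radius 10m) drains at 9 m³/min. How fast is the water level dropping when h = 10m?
144/(625π) ≈ 0.07334 m/min

r/h = 10/16, so r = (5/8)h
V = (1/3)πr²h = (1/3)π((5/8)h)²h = (25/192)πh³
dV/dh = (25/64)πh²
dh/dt = (dV/dt)/(dV/dh) = -9/((25/64)π·10²) = -144/(625π) m/min
The level is dropping at 144/(625π) ≈ 0.07334 m/min.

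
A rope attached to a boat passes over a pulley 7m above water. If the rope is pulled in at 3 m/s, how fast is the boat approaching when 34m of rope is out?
34√123/123 ≈ 3.066 m/s

rope² = x² + 7²
x = √(34² - 7²) = 3√123
dx/dt = (rope/x) · d(rope)/dt = (34/(3√123)) · (-3) = -34√123/123 m/s
The boat approaches at 34√123/123 ≈ 3.066 m/s.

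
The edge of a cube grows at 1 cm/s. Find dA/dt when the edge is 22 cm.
264 cm²/s

A = 6s²
dA/dt = 12s · ds/dt = 12·22·1 = 264 cm²/s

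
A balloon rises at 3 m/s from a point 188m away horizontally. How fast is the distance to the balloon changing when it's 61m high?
183√39065/39065 ≈ 0.9259 m/s

z² = 188² + y²
z = √(188² + 61²) = √39065
dz/dt = y/z · dy/dt = 61/√39065 · 3 = 183√39065/39065 ≈ 0.9259 m/s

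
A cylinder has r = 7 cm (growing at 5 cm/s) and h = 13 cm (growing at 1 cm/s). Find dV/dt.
959π cm³/s

V = πr²h
dV/dt = 2πrh·dr/dt + πr²·dh/dt
= 2π(7)(13)(5) + π(7)²(1)
= 959π cm³/s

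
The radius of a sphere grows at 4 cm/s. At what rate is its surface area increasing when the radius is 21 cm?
672π cm²/s

S = 4πr²
dS/dt = dS/dr · dr/dt = 8πr · 4
At r = 21: dS/dt = 672π cm²/s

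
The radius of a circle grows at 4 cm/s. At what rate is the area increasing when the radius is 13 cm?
104π cm²/s

A = πr²
dA/dt = 2πr · dr/dt = 2π(13)(4) = 104π cm²/s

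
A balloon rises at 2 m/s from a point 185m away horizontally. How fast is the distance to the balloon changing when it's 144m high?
288√54961/54961 ≈ 1.228 m/s

z² = 185² + y²
z = √(185² + 144²) = √54961
dz/dt = y/z · dy/dt = 144/√54961 · 2 = 288√54961/54961 ≈ 1.228 m/s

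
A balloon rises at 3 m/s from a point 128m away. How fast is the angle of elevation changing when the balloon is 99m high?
0.014665 rad/s

tan(θ) = y/128
sec²(θ) · dθ/dt = (1/128) · dy/dt
dθ/dt = cos²(θ)/128 · 3 = 128/(128² + 99²) · 3
dθ/dt = 0.014665 rad/s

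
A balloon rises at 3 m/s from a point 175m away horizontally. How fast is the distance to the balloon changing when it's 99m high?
297√40426/40426 ≈ 1.477 m/s

z² = 175² + y²
z = √(175² + 99²) = √40426
dz/dt = y/z · dy/dt = 99/√40426 · 3 = 297√40426/40426 ≈ 1.477 m/s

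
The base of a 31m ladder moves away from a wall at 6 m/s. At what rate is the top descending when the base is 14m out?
28√85/85 ≈ 3.037 m/s

x² + y² = 31²
2x·dx/dt + 2y·dy/dt = 0
dy/dt = -x/y · dx/dt = -14/(3√85) · 6 = -28√85/85 m/s
The top is descending at 28√85/85 ≈ 3.037 m/s.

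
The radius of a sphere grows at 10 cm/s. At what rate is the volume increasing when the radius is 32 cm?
40960π cm³/s

V = (4/3)πr³
dV/dt = dV/dr · dr/dt = 4πr² · 10
At r = 32: dV/dt = 40960π cm³/s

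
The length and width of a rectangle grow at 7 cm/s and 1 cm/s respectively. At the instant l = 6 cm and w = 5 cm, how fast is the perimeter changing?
16 cm/s

P = 2(l + w)
dP/dt = 2(dl/dt + dw/dt) = 2(7 + 1) = 16 cm/s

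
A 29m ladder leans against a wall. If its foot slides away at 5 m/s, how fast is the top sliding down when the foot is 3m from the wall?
15√13/104 ≈ 0.52 m/s

x² + y² = 29²
2x·dx/dt + 2y·dy/dt = 0
dy/dt = -x/y · dx/dt = -3/(8√13) · 5 = -15√13/104 m/s
The top is descending at 15√13/104 ≈ 0.52 m/s.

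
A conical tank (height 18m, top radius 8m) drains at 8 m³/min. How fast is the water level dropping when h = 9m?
1/(2π) ≈ 0.1592 m/min

r/h = 8/18, so r = (4/9)h
V = (1/3)πr²h = (1/3)π((4/9)h)²h = (16/243)πh³
dV/dh = (16/81)πh²
dh/dt = (dV/dt)/(dV/dh) = -8/((16/81)π·9²) = -1/(2π) m/min
The level is dropping at 1/(2π) ≈ 0.1592 m/min.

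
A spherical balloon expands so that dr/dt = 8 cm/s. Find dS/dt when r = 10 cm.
640π cm²/s

S = 4πr²
dS/dt = dS/dr · dr/dt = 8πr · 8
At r = 10: dS/dt = 640π cm²/s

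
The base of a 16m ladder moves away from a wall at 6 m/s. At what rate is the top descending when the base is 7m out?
14√23/23 ≈ 2.919 m/s

x² + y² = 16²
2x·dx/dt + 2y·dy/dt = 0
dy/dt = -x/y · dx/dt = -7/(3√23) · 6 = -14√23/23 m/s
The top is descending at 14√23/23 ≈ 2.919 m/s.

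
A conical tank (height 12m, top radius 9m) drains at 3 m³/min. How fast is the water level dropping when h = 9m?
16/(243π) ≈ 0.02096 m/min

r/h = 9/12, so r = (3/4)h
V = (1/3)πr²h = (1/3)π((3/4)h)²h = (3/16)πh³
dV/dh = (9/16)πh²
dh/dt = (dV/dt)/(dV/dh) = -3/((9/16)π·9²) = -16/(243π) m/min
The level is dropping at 16/(243π) ≈ 0.02096 m/min.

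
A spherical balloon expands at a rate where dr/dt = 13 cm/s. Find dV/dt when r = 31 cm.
49972π cm³/s

V = (4/3)πr³
dV/dt = dV/dr · dr/dt = 4πr² · 13
At r = 31: dV/dt = 49972π cm³/s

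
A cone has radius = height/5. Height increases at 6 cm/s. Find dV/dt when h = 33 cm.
6534π/25 cm³/s

V = (1/3)π(h/5)²h = πh³/75
dV/dt = πh²/25 · 6
At h = 33: dV/dt = 6534π/25 cm³/s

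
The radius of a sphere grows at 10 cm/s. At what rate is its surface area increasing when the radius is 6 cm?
480π cm²/s

S = 4πr²
dS/dt = dS/dr · dr/dt = 8πr · 10
At r = 6: dS/dt = 480π cm²/s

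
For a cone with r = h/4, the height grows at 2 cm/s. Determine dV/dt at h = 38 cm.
361π/2 cm³/s

V = (1/3)π(h/4)²h = πh³/48
dV/dt = πh²/16 · 2
At h = 38: dV/dt = 361π/2 cm³/s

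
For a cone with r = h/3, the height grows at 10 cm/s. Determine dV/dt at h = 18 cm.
360π cm³/s

V = (1/3)π(h/3)²h = πh³/27
dV/dt = πh²/9 · 10
At h = 18: dV/dt = 360π cm³/s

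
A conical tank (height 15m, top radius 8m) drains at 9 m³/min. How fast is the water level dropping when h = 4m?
2025/(1024π) ≈ 0.6295 m/min

r/h = 8/15, so r = (8/15)h
V = (1/3)πr²h = (1/3)π((8/15)h)²h = (64/675)πh³
dV/dh = (64/225)πh²
dh/dt = (dV/dt)/(dV/dh) = -9/((64/225)π·4²) = -2025/(1024π) m/min
The level is dropping at 2025/(1024π) ≈ 0.6295 m/min.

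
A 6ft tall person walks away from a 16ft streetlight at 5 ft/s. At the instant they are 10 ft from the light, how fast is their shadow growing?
3 ft/s

By similar triangles: 16/(x+s) = 6/s
Solving: s = 6x/10
ds/dt = 6/10 · dx/dt = 3/5 · 5 = 3 ft/s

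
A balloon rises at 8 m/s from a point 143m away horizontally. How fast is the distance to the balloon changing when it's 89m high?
356√28370/14185 ≈ 4.227 m/s

z² = 143² + y²
z = √(143² + 89²) = √28370
dz/dt = y/z · dy/dt = 89/√28370 · 8 = 356√28370/14185 ≈ 4.227 m/s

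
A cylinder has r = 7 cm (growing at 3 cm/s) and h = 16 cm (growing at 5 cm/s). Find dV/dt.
917π cm³/s

V = πr²h
dV/dt = 2πrh·dr/dt + πr²·dh/dt
= 2π(7)(16)(3) + π(7)²(5)
= 917π cm³/s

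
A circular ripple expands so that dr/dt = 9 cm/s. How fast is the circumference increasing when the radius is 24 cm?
18π cm/s

C = 2πr
dC/dt = 2π · dr/dt = 2π · 9 = 18π cm/s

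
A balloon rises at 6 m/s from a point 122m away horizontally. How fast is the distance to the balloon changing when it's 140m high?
420√8621/8621 ≈ 4.523 m/s

z² = 122² + y²
z = √(122² + 140²) = 2√8621
dz/dt = y/z · dy/dt = 140/(2√8621) · 6 = 420√8621/8621 ≈ 4.523 m/s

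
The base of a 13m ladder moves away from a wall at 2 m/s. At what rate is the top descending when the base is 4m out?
8√17/51 ≈ 0.6468 m/s

x² + y² = 13²
2x·dx/dt + 2y·dy/dt = 0
dy/dt = -x/y · dx/dt = -4/(3√17) · 2 = -8√17/51 m/s
The top is descending at 8√17/51 ≈ 0.6468 m/s.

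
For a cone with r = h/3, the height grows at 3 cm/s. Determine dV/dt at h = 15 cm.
75π cm³/s

V = (1/3)π(h/3)²h = πh³/27
dV/dt = πh²/9 · 3
At h = 15: dV/dt = 75π cm³/s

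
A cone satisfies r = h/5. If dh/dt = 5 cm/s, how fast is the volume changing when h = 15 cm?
45π cm³/s

V = (1/3)π(h/5)²h = πh³/75
dV/dt = πh²/25 · 5
At h = 15: dV/dt = 45π cm³/s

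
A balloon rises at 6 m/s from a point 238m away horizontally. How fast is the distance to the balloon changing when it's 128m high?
384√18257/18257 ≈ 2.842 m/s

z² = 238² + y²
z = √(238² + 128²) = 2√18257
dz/dt = y/z · dy/dt = 128/(2√18257) · 6 = 384√18257/18257 ≈ 2.842 m/s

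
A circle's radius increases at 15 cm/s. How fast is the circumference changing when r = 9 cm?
30π cm/s

C = 2πr
dC/dt = 2π · dr/dt = 2π · 15 = 30π cm/s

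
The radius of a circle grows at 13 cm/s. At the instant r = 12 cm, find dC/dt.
26π cm/s

C = 2πr
dC/dt = 2π · dr/dt = 2π · 13 = 26π cm/s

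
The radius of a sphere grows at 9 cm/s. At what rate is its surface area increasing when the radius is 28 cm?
2016π cm²/s

S = 4πr²
dS/dt = dS/dr · dr/dt = 8πr · 9
At r = 28: dS/dt = 2016π cm²/s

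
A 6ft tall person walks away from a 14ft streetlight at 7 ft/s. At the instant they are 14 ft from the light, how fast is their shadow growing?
21/4 ft/s

By similar triangles: 14/(x+s) = 6/s
Solving: s = 6x/8
ds/dt = 6/8 · dx/dt = 3/4 · 7 = 21/4 ft/s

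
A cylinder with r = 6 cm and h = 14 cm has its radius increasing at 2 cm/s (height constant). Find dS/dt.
104π cm²/s

S = 2πrh + 2πr² (lateral + bases)
dS/dt = (2πh + 4πr)·dr/dt = (2π·14 + 4π·6)·2
= 104π cm²/s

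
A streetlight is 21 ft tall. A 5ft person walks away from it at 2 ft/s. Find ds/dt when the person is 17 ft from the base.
5/8 ft/s

By similar triangles: 21/(x+s) = 5/s
Solving: s = 5x/16
ds/dt = 5/16 · dx/dt = 5/16 · 2 = 5/8 ft/s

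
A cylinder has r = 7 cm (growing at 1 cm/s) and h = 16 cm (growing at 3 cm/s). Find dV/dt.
371π cm³/s

V = πr²h
dV/dt = 2πrh·dr/dt + πr²·dh/dt
= 2π(7)(16)(1) + π(7)²(3)
= 371π cm³/s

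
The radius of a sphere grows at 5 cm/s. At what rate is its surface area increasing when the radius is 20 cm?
800π cm²/s

S = 4πr²
dS/dt = dS/dr · dr/dt = 8πr · 5
At r = 20: dS/dt = 800π cm²/s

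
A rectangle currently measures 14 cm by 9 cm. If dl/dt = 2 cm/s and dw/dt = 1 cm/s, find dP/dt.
6 cm/s

P = 2(l + w)
dP/dt = 2(dl/dt + dw/dt) = 2(2 + 1) = 6 cm/s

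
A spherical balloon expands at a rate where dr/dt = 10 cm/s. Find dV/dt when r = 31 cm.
38440π cm³/s

V = (4/3)πr³
dV/dt = dV/dr · dr/dt = 4πr² · 10
At r = 31: dV/dt = 38440π cm³/s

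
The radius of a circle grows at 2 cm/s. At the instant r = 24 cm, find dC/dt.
4π cm/s

C = 2πr
dC/dt = 2π · dr/dt = 2π · 2 = 4π cm/s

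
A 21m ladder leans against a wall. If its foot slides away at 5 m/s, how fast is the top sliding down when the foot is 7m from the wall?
5√2/4 ≈ 1.768 m/s

x² + y² = 21²
2x·dx/dt + 2y·dy/dt = 0
dy/dt = -x/y · dx/dt = -7/(14√2) · 5 = -5√2/4 m/s
The top is descending at 5√2/4 ≈ 1.768 m/s.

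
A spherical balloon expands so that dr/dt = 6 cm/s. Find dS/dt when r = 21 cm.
1008π cm²/s

S = 4πr²
dS/dt = dS/dr · dr/dt = 8πr · 6
At r = 21: dS/dt = 1008π cm²/s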